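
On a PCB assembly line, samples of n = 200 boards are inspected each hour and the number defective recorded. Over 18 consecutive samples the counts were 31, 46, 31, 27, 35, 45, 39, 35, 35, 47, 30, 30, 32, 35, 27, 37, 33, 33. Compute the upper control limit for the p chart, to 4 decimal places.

p̄ = Σdᵢ / (k·n) = 628 / (18 × 200) = 0.17444
UCL = p̄ + 3·√(p̄(1−p̄)/n) = 0.17444 + 3 × √(0.17444×0.82556/200) = 0.17444 + 3 × 0.02683 = 0.25495

0.2549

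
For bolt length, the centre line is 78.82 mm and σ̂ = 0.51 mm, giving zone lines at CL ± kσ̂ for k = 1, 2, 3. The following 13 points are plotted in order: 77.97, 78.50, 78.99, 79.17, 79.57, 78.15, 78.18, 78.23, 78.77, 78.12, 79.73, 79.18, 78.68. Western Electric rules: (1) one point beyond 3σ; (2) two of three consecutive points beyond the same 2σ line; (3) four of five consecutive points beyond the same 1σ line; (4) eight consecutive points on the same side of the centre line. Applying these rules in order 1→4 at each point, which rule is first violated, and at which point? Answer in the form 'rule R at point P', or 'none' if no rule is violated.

Zone of each point (C = within 1σ̂, B = 1σ̂–2σ̂, A = 2σ̂–3σ̂, * = beyond 3σ̂; sign = side of CL): 1:-B, 2:-C, 3:+C, 4:+C, 5:+B, 6:-B, 7:-B, 8:-B, 9:-C, 10:-B, 11:+B, 12:+C, 13:-C
Rule 3 (four of five consecutive points beyond the same 1σ limit) is satisfied at point 10.

rule 3 at point 10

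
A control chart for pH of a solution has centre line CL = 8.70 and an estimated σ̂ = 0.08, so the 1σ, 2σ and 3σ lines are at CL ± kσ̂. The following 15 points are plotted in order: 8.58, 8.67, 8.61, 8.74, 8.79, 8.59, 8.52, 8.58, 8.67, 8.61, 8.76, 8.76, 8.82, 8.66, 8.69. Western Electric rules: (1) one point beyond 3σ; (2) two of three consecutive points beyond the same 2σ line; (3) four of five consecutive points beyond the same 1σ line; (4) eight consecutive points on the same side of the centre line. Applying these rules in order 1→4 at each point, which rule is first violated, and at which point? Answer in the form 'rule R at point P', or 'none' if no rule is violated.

rule 3 at point 10

Zone of each point (C = within 1σ̂, B = 1σ̂–2σ̂, A = 2σ̂–3σ̂, * = beyond 3σ̂; sign = side of CL): 1:-B, 2:-C, 3:-B, 4:+C, 5:+B, 6:-B, 7:-A, 8:-B, 9:-C, 10:-B, 11:+C, 12:+C, 13:+B, 14:-C, 15:-C
Rule 3 (four of five consecutive points beyond the same 1σ limit) is satisfied at point 10.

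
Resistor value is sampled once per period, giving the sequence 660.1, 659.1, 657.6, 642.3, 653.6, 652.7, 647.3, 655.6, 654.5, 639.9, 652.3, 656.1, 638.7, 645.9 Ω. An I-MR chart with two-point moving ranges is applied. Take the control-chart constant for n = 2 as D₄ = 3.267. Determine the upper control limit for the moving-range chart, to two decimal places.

Moving ranges: 1.0, 1.5, 15.3, 11.3, 0.9, 5.4, 8.3, 1.1, 14.6, 12.4, 3.8, 17.4, 7.2; M̄R̄ = 100.2000 / 13 = 7.7077
UCL_MR = D₄·M̄R̄ = 3.267 × 7.7077 = 25.1810

25.18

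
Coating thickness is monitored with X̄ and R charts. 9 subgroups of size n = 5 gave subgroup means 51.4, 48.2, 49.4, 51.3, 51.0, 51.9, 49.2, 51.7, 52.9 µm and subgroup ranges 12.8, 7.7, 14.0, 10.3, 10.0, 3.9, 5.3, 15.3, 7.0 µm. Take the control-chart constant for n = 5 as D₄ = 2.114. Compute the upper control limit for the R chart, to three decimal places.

20.271

R̄ = (12.8 + 7.7 + 14.0 + 10.3 + 10.0 + 3.9 + 5.3 + 15.3 + 7.0) / 9 = 86.3000 / 9 = 9.5889
UCL_R = D₄·R̄ = 2.114 × 9.5889 = 20.2709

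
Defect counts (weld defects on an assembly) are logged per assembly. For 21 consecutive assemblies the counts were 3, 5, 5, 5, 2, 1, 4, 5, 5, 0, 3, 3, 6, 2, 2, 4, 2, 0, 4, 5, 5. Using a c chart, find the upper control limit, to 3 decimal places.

c̄ = (3 + 5 + 5 + 5 + 2 + 1 + 4 + 5 + 5 + 0 + 3 + 3 + 6 + 2 + 2 + 4 + 2 + 0 + 4 + 5 + 5) / 21 = 71 / 21 = 3.3810
UCL = c̄ + 3√c̄ = 3.3810 + 3 × √3.3810 = 3.3810 + 3 × 1.8387 = 8.8972

8.897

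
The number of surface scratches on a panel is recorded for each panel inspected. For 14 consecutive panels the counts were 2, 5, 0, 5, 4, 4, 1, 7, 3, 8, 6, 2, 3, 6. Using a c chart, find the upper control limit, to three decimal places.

c̄ = (2 + 5 + 0 + 5 + 4 + 4 + 1 + 7 + 3 + 8 + 6 + 2 + 3 + 6) / 14 = 56 / 14 = 4.0000
UCL = c̄ + 3√c̄ = 4.0000 + 3 × √4.0000 = 4.0000 + 3 × 2.0000 = 10.0000

10.000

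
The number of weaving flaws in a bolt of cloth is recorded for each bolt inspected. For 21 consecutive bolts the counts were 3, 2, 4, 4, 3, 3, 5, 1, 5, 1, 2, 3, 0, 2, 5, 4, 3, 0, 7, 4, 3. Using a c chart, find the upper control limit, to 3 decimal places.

8.285

c̄ = (3 + 2 + 4 + 4 + 3 + 3 + 5 + 1 + 5 + 1 + 2 + 3 + 0 + 2 + 5 + 4 + 3 + 0 + 7 + 4 + 3) / 21 = 64 / 21 = 3.0476
UCL = c̄ + 3√c̄ = 3.0476 + 3 × √3.0476 = 3.0476 + 3 × 1.7457 = 8.2848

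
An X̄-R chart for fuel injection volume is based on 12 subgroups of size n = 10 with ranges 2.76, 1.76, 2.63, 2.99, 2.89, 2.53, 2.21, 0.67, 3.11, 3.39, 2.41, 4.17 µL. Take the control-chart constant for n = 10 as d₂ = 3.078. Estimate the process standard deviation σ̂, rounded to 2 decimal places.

R̄ = (2.76 + 1.76 + 2.63 + 2.99 + 2.89 + 2.53 + 2.21 + 0.67 + 3.11 + 3.39 + 2.41 + 4.17) / 12 = 2.6267
σ̂ = R̄ / d₂ = 2.6267 / 3.078 = 0.8534

0.85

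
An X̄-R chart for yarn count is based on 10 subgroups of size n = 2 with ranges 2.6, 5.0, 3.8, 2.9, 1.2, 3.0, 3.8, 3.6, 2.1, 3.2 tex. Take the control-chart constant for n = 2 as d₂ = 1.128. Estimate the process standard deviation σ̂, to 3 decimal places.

2.766

R̄ = (2.6 + 5.0 + 3.8 + 2.9 + 1.2 + 3.0 + 3.8 + 3.6 + 2.1 + 3.2) / 10 = 3.1200
σ̂ = R̄ / d₂ = 3.1200 / 1.128 = 2.7660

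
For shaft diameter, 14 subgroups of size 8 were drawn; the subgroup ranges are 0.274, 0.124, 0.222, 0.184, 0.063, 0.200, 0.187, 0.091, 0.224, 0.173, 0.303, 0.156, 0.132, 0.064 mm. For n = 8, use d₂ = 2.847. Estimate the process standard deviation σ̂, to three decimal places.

R̄ = (0.274 + 0.124 + 0.222 + 0.184 + 0.063 + 0.200 + 0.187 + 0.091 + 0.224 + 0.173 + 0.303 + 0.156 + 0.132 + 0.064) / 14 = 0.1712
σ̂ = R̄ / d₂ = 0.1712 / 2.847 = 0.0601

0.060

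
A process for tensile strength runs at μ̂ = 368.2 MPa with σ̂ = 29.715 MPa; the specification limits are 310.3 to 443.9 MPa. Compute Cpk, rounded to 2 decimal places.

0.65

Cpu = (USL − μ̂) / (3σ̂) = (443.9 − 368.2) / (3 × 29.715) = 0.8492; Cpl = (μ̂ − LSL) / (3σ̂) = (368.2 − 310.3) / (3 × 29.715) = 0.6495; Cpk = min(Cpu, Cpl) = 0.6495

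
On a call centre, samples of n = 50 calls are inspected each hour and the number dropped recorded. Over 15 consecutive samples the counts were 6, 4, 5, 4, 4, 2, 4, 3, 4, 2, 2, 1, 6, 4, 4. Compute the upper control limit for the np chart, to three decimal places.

p̄ = Σdᵢ / (k·n) = 55 / (15 × 50) = 0.07333
UCL = np̄ + 3·√(np̄(1−p̄)) = 3.6667 + 3 × √(3.6667×0.92667) = 3.6667 + 3 × 1.8433 = 9.1966

9.197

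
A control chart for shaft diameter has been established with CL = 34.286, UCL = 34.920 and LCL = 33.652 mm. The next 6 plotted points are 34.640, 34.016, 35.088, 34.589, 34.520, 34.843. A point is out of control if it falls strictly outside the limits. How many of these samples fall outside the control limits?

1

Compare each point to [33.652, 34.920]: sample 3 = 35.088 > UCL.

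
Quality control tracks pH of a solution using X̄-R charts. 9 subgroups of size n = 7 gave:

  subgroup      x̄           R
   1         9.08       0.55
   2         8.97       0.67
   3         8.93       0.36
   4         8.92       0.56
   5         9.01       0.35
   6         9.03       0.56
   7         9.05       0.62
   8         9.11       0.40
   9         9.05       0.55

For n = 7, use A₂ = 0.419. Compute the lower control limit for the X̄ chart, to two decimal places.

X̄̄ = (9.08 + 8.97 + 8.93 + 8.92 + 9.01 + 9.03 + 9.05 + 9.11 + 9.05) / 9 = 81.1500 / 9 = 9.0167
R̄ = (0.55 + 0.67 + 0.36 + 0.56 + 0.35 + 0.56 + 0.62 + 0.40 + 0.55) / 9 = 4.6200 / 9 = 0.5133
LCL = X̄̄ − A₂·R̄ = 9.0167 − 0.419 × 0.5133 = 8.8016

8.80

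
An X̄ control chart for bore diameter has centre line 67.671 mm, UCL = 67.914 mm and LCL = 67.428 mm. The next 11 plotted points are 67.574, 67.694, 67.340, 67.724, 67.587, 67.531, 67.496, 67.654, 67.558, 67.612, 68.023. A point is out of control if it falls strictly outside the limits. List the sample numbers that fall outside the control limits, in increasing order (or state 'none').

3, 11

Compare each point to [67.428, 67.914]: sample 3 = 67.340 < LCL; sample 11 = 68.023 > UCL.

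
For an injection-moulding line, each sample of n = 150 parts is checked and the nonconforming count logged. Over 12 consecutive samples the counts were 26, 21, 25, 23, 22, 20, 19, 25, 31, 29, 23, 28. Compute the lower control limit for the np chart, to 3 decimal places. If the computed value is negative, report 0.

p̄ = Σdᵢ / (k·n) = 292 / (12 × 150) = 0.16222
LCL = np̄ − 3·√(np̄(1−p̄)) = 24.3333 − 3 × 4.5151 = 10.7881

10.788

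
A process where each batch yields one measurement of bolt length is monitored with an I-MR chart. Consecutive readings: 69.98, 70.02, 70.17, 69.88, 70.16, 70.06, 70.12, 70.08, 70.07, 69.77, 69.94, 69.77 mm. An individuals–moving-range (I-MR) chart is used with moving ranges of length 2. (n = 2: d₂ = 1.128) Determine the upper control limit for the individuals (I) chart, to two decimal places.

X̄ = (69.98 + 70.02 + 70.17 + 69.88 + 70.16 + 70.06 + 70.12 + 70.08 + 70.07 + 69.77 + 69.94 + 69.77) / 12 = 70.0017
Moving ranges: 0.04, 0.15, 0.29, 0.28, 0.10, 0.06, 0.04, 0.01, 0.30, 0.17, 0.17; M̄R̄ = 1.6100 / 11 = 0.1464
UCL = X̄ + 3·M̄R̄/d₂ = 70.0017 + 3 × 0.1464 / 1.128 = 70.3909

70.39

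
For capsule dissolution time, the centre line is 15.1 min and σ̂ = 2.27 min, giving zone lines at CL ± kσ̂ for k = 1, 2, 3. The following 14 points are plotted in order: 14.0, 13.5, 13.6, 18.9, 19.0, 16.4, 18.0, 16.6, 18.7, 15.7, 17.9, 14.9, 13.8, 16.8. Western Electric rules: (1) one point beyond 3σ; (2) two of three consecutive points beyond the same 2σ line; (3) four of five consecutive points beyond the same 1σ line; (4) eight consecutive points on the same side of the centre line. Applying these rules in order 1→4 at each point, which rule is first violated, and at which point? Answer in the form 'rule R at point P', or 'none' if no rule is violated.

rule 4 at point 11

Zone of each point (C = within 1σ̂, B = 1σ̂–2σ̂, A = 2σ̂–3σ̂, * = beyond 3σ̂; sign = side of CL): 1:-C, 2:-C, 3:-C, 4:+B, 5:+B, 6:+C, 7:+B, 8:+C, 9:+B, 10:+C, 11:+B, 12:-C, 13:-C, 14:+C
Rule 4 (eight consecutive points on the same side of the centre line) is satisfied at point 11.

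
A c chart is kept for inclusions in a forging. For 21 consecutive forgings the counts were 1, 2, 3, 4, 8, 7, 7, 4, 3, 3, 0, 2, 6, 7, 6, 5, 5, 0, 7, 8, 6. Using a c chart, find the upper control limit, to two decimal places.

10.82

c̄ = (1 + 2 + 3 + 4 + 8 + 7 + 7 + 4 + 3 + 3 + 0 + 2 + 6 + 7 + 6 + 5 + 5 + 0 + 7 + 8 + 6) / 21 = 94 / 21 = 4.4762
UCL = c̄ + 3√c̄ = 4.4762 + 3 × √4.4762 = 4.4762 + 3 × 2.1157 = 10.8233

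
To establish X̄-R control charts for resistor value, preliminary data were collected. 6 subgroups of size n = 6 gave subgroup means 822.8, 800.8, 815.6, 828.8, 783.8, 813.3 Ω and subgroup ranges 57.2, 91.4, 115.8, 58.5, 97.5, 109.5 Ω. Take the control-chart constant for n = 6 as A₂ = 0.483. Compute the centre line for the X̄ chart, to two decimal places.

810.85

X̄̄ = (822.8 + 800.8 + 815.6 + 828.8 + 783.8 + 813.3) / 6 = 4865.1000 / 6 = 810.8500
CL = X̄̄ = 810.8500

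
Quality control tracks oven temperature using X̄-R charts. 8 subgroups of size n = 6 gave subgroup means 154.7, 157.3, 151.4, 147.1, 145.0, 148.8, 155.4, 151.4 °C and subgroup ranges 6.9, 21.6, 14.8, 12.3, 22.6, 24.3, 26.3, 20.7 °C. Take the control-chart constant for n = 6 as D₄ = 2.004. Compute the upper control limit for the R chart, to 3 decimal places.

R̄ = (6.9 + 21.6 + 14.8 + 12.3 + 22.6 + 24.3 + 26.3 + 20.7) / 8 = 149.5000 / 8 = 18.6875
UCL_R = D₄·R̄ = 2.004 × 18.6875 = 37.4498

37.450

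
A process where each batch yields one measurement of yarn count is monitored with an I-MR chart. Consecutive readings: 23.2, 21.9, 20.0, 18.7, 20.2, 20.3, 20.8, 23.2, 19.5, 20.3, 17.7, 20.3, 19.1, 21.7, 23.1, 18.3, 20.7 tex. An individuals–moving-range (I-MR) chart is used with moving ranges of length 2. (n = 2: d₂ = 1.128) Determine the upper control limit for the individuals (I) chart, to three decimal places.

25.699

X̄ = (23.2 + 21.9 + 20.0 + 18.7 + 20.2 + 20.3 + 20.8 + 23.2 + 19.5 + 20.3 + 17.7 + 20.3 + 19.1 + 21.7 + 23.1 + 18.3 + 20.7) / 17 = 20.5294
Moving ranges: 1.3, 1.9, 1.3, 1.5, 0.1, 0.5, 2.4, 3.7, 0.8, 2.6, 2.6, 1.2, 2.6, 1.4, 4.8, 2.4; M̄R̄ = 31.1000 / 16 = 1.9438
UCL = X̄ + 3·M̄R̄/d₂ = 20.5294 + 3 × 1.9438 / 1.128 = 25.6990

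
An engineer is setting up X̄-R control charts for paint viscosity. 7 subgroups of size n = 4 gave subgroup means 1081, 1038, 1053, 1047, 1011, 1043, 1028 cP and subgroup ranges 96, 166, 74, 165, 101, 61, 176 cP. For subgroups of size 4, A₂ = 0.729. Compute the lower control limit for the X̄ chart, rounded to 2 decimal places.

955.62

X̄̄ = (1081 + 1038 + 1053 + 1047 + 1011 + 1043 + 1028) / 7 = 7301.0000 / 7 = 1043.0000
R̄ = (96 + 166 + 74 + 165 + 101 + 61 + 176) / 7 = 839.0000 / 7 = 119.8571
LCL = X̄̄ − A₂·R̄ = 1043.0000 − 0.729 × 119.8571 = 955.6241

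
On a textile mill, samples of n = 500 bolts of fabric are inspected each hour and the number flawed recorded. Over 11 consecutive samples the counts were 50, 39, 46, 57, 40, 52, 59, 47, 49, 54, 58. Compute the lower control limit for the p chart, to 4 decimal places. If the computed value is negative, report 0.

0.0599

p̄ = Σdᵢ / (k·n) = 551 / (11 × 500) = 0.10018
LCL = p̄ − 3·√(p̄(1−p̄)/n) = 0.10018 − 3 × 0.01343 = 0.05990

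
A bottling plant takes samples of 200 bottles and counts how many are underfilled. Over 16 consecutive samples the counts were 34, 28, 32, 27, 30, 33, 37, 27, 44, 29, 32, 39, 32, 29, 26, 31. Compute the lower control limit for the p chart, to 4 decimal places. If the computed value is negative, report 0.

0.0817

p̄ = Σdᵢ / (k·n) = 510 / (16 × 200) = 0.15937
LCL = p̄ − 3·√(p̄(1−p̄)/n) = 0.15937 − 3 × 0.02588 = 0.08173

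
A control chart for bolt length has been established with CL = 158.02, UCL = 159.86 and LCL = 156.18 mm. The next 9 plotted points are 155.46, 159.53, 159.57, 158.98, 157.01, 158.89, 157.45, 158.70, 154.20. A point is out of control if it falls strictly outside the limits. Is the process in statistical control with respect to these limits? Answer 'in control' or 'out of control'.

Compare each point to [156.18, 159.86]: sample 1 = 155.46 < LCL; sample 9 = 154.20 < LCL.

out of control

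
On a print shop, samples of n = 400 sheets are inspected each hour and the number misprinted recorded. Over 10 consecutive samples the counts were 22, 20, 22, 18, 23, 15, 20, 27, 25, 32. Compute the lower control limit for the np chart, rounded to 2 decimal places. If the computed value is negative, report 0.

p̄ = Σdᵢ / (k·n) = 224 / (10 × 400) = 0.05600
LCL = np̄ − 3·√(np̄(1−p̄)) = 22.4000 − 3 × 4.5984 = 8.6047

8.60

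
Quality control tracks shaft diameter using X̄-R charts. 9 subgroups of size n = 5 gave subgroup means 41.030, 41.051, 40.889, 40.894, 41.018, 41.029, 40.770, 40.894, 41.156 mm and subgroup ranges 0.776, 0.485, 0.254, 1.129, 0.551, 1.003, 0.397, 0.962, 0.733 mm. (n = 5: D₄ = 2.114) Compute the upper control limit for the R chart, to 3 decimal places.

1.477

R̄ = (0.776 + 0.485 + 0.254 + 1.129 + 0.551 + 1.003 + 0.397 + 0.962 + 0.733) / 9 = 6.2900 / 9 = 0.6989
UCL_R = D₄·R̄ = 2.114 × 0.6989 = 1.4775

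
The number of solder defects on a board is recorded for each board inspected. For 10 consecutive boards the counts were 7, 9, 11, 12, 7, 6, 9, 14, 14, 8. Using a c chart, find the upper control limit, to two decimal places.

19.04

c̄ = (7 + 9 + 11 + 12 + 7 + 6 + 9 + 14 + 14 + 8) / 10 = 97 / 10 = 9.7000
UCL = c̄ + 3√c̄ = 9.7000 + 3 × √9.7000 = 9.7000 + 3 × 3.1145 = 19.0434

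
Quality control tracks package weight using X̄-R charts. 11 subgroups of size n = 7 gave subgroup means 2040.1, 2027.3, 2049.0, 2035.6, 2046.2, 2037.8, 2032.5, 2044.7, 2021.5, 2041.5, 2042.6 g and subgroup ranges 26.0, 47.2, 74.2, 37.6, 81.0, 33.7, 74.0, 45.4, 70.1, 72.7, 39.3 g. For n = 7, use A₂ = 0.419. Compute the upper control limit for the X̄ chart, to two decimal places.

X̄̄ = (2040.1 + 2027.3 + 2049.0 + 2035.6 + 2046.2 + 2037.8 + 2032.5 + 2044.7 + 2021.5 + 2041.5 + 2042.6) / 11 = 22418.8000 / 11 = 2038.0727
R̄ = (26.0 + 47.2 + 74.2 + 37.6 + 81.0 + 33.7 + 74.0 + 45.4 + 70.1 + 72.7 + 39.3) / 11 = 601.2000 / 11 = 54.6545
UCL = X̄̄ + A₂·R̄ = 2038.0727 + 0.419 × 54.6545 = 2060.9730

2060.97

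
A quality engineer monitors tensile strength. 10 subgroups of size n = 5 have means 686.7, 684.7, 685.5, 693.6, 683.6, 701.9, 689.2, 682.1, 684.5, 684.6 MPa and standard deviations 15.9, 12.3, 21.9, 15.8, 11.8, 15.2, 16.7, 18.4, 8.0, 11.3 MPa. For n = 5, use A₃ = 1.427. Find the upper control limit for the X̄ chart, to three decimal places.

708.660

X̄̄ = (686.7 + 684.7 + 685.5 + 693.6 + 683.6 + 701.9 + 689.2 + 682.1 + 684.5 + 684.6) / 10 = 687.6400
s̄ = (15.9 + 12.3 + 21.9 + 15.8 + 11.8 + 15.2 + 16.7 + 18.4 + 8.0 + 11.3) / 10 = 14.7300
UCL = X̄̄ + A₃·s̄ = 687.6400 + 1.427 × 14.7300 = 708.6597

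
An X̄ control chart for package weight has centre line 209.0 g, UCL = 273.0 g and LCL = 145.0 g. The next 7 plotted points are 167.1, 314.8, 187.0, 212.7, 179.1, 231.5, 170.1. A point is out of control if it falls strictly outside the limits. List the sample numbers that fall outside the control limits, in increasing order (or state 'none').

Compare each point to [145.0, 273.0]: sample 2 = 314.8 > UCL.

2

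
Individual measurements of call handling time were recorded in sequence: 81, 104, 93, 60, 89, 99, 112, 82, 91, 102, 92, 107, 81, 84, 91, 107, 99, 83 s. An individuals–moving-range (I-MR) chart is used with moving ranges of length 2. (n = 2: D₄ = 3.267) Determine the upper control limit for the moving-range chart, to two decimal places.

51.89

Moving ranges: 23, 11, 33, 29, 10, 13, 30, 9, 11, 10, 15, 26, 3, 7, 16, 8, 16; M̄R̄ = 270.0000 / 17 = 15.8824
UCL_MR = D₄·M̄R̄ = 3.267 × 15.8824 = 51.8876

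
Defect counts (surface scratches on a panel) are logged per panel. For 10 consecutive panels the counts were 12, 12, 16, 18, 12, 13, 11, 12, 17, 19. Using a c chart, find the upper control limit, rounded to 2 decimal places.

25.50

c̄ = (12 + 12 + 16 + 18 + 12 + 13 + 11 + 12 + 17 + 19) / 10 = 142 / 10 = 14.2000
UCL = c̄ + 3√c̄ = 14.2000 + 3 × √14.2000 = 14.2000 + 3 × 3.7683 = 25.5049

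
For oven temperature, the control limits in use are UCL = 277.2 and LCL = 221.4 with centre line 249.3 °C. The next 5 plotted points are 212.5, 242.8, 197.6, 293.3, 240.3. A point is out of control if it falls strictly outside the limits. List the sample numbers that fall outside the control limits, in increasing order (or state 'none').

Compare each point to [221.4, 277.2]: sample 1 = 212.5 < LCL; sample 3 = 197.6 < LCL; sample 4 = 293.3 > UCL.

1, 3, 4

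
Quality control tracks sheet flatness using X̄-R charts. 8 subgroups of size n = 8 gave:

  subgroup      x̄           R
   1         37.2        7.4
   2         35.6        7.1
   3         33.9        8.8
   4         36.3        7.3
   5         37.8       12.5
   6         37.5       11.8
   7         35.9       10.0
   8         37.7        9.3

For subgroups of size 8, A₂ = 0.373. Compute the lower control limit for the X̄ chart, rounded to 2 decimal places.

33.03

X̄̄ = (37.2 + 35.6 + 33.9 + 36.3 + 37.8 + 37.5 + 35.9 + 37.7) / 8 = 291.9000 / 8 = 36.4875
R̄ = (7.4 + 7.1 + 8.8 + 7.3 + 12.5 + 11.8 + 10.0 + 9.3) / 8 = 74.2000 / 8 = 9.2750
LCL = X̄̄ − A₂·R̄ = 36.4875 − 0.373 × 9.2750 = 33.0279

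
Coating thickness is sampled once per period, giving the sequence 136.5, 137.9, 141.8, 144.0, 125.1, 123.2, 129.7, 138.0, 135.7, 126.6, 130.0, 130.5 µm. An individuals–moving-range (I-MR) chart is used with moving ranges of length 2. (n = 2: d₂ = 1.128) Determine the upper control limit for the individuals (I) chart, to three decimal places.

X̄ = (136.5 + 137.9 + 141.8 + 144.0 + 125.1 + 123.2 + 129.7 + 138.0 + 135.7 + 126.6 + 130.0 + 130.5) / 12 = 133.2500
Moving ranges: 1.4, 3.9, 2.2, 18.9, 1.9, 6.5, 8.3, 2.3, 9.1, 3.4, 0.5; M̄R̄ = 58.4000 / 11 = 5.3091
UCL = X̄ + 3·M̄R̄/d₂ = 133.2500 + 3 × 5.3091 / 1.128 = 147.3699

147.370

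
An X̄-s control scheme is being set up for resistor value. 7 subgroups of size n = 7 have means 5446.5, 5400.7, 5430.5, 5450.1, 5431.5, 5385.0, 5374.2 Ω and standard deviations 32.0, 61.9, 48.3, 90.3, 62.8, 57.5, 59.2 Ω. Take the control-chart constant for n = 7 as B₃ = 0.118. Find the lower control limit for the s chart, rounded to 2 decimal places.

6.95

s̄ = (32.0 + 61.9 + 48.3 + 90.3 + 62.8 + 57.5 + 59.2) / 7 = 58.8571
LCL_s = B₃·s̄ = 0.118 × 58.8571 = 6.9451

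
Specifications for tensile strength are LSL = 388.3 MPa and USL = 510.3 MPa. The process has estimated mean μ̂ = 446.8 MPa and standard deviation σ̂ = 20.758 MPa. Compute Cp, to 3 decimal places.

Cp = (USL − LSL) / (6σ̂) = (510.3 − 388.3) / (6 × 20.758) = 122.0000 / 124.5480 = 0.9795

0.980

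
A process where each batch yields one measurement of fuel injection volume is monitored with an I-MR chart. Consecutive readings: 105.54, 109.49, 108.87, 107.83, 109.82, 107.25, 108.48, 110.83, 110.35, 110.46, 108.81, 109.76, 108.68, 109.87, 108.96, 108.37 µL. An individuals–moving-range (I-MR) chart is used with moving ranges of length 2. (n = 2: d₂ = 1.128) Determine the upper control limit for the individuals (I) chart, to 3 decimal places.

112.633

X̄ = (105.54 + 109.49 + 108.87 + 107.83 + 109.82 + 107.25 + 108.48 + 110.83 + 110.35 + 110.46 + 108.81 + 109.76 + 108.68 + 109.87 + 108.96 + 108.37) / 16 = 108.9606
Moving ranges: 3.95, 0.62, 1.04, 1.99, 2.57, 1.23, 2.35, 0.48, 0.11, 1.65, 0.95, 1.08, 1.19, 0.91, 0.59; M̄R̄ = 20.7100 / 15 = 1.3807
UCL = X̄ + 3·M̄R̄/d₂ = 108.9606 + 3 × 1.3807 / 1.128 = 112.6326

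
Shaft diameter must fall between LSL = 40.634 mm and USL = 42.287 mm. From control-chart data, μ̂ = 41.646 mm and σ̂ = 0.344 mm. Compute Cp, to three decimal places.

Cp = (USL − LSL) / (6σ̂) = (42.287 − 40.634) / (6 × 0.344) = 1.6530 / 2.0640 = 0.8009

0.801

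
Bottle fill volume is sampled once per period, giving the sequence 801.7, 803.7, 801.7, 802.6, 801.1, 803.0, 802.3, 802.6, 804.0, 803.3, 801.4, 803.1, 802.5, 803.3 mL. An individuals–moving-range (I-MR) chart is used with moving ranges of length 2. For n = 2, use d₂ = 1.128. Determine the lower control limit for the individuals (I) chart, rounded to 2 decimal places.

X̄ = (801.7 + 803.7 + 801.7 + 802.6 + 801.1 + 803.0 + 802.3 + 802.6 + 804.0 + 803.3 + 801.4 + 803.1 + 802.5 + 803.3) / 14 = 802.5929
Moving ranges: 2.0, 2.0, 0.9, 1.5, 1.9, 0.7, 0.3, 1.4, 0.7, 1.9, 1.7, 0.6, 0.8; M̄R̄ = 16.4000 / 13 = 1.2615
LCL = X̄ − 3·M̄R̄/d₂ = 802.5929 − 3 × 1.2615 / 1.128 = 799.2377

799.24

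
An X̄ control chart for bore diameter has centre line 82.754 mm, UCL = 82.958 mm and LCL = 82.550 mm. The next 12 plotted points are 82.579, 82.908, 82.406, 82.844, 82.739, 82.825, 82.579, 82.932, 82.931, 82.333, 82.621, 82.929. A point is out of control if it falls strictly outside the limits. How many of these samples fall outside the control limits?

Compare each point to [82.550, 82.958]: sample 3 = 82.406 < LCL; sample 10 = 82.333 < LCL.

2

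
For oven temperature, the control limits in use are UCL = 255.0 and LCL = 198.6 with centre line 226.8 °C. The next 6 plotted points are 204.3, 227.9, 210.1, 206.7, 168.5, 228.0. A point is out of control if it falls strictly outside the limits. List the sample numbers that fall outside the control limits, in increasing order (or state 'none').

5

Compare each point to [198.6, 255.0]: sample 5 = 168.5 < LCL.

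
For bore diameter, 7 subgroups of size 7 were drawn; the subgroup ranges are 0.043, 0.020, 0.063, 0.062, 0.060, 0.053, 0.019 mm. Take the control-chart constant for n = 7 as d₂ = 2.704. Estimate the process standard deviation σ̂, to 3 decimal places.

0.017

R̄ = (0.043 + 0.020 + 0.063 + 0.062 + 0.060 + 0.053 + 0.019) / 7 = 0.0457
σ̂ = R̄ / d₂ = 0.0457 / 2.704 = 0.0169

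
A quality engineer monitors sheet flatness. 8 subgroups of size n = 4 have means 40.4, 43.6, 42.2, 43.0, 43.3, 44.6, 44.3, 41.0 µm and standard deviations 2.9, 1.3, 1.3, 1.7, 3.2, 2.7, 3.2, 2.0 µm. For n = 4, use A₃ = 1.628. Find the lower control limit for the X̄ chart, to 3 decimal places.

39.076

X̄̄ = (40.4 + 43.6 + 42.2 + 43.0 + 43.3 + 44.6 + 44.3 + 41.0) / 8 = 42.8000
s̄ = (2.9 + 1.3 + 1.3 + 1.7 + 3.2 + 2.7 + 3.2 + 2.0) / 8 = 2.2875
LCL = X̄̄ − A₃·s̄ = 42.8000 − 1.628 × 2.2875 = 39.0759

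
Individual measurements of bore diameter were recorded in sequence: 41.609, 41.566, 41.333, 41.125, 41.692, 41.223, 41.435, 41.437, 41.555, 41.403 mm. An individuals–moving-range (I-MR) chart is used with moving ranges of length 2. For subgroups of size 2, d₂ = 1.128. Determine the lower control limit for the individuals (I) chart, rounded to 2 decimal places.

X̄ = (41.609 + 41.566 + 41.333 + 41.125 + 41.692 + 41.223 + 41.435 + 41.437 + 41.555 + 41.403) / 10 = 41.4378
Moving ranges: 0.043, 0.233, 0.208, 0.567, 0.469, 0.212, 0.002, 0.118, 0.152; M̄R̄ = 2.0040 / 9 = 0.2227
LCL = X̄ − 3·M̄R̄/d₂ = 41.4378 − 3 × 0.2227 / 1.128 = 40.8456

40.85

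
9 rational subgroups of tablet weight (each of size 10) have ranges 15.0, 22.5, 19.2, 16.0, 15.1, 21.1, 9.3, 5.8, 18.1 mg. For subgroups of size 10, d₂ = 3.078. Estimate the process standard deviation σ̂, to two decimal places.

5.13

R̄ = (15.0 + 22.5 + 19.2 + 16.0 + 15.1 + 21.1 + 9.3 + 5.8 + 18.1) / 9 = 15.7889
σ̂ = R̄ / d₂ = 15.7889 / 3.078 = 5.1296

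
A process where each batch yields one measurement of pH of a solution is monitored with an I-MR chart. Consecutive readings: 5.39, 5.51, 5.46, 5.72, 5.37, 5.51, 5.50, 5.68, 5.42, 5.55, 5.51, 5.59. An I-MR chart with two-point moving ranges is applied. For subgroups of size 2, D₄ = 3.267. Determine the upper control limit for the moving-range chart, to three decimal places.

Moving ranges: 0.12, 0.05, 0.26, 0.35, 0.14, 0.01, 0.18, 0.26, 0.13, 0.04, 0.08; M̄R̄ = 1.6200 / 11 = 0.1473
UCL_MR = D₄·M̄R̄ = 3.267 × 0.1473 = 0.4811

0.481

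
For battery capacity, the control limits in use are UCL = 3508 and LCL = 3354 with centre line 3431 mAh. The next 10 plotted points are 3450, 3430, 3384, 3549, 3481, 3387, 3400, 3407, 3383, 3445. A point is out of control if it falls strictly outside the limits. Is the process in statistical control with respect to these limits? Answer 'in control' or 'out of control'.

Compare each point to [3354, 3508]: sample 4 = 3549 > UCL.

out of control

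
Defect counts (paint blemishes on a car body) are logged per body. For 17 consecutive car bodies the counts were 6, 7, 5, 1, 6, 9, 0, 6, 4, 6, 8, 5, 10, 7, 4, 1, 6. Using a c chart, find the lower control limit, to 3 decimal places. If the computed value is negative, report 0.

c̄ = (6 + 7 + 5 + 1 + 6 + 9 + 0 + 6 + 4 + 6 + 8 + 5 + 10 + 7 + 4 + 1 + 6) / 17 = 91 / 17 = 5.3529
LCL = c̄ − 3√c̄ = 5.3529 − 3 × 2.3136 = -1.5880 → 0 (cannot be negative)

0.000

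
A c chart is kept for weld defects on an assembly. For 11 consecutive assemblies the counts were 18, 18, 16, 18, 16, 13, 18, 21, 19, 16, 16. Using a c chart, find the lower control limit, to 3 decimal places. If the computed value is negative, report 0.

4.747

c̄ = (18 + 18 + 16 + 18 + 16 + 13 + 18 + 21 + 19 + 16 + 16) / 11 = 189 / 11 = 17.1818
LCL = c̄ − 3√c̄ = 17.1818 − 3 × 4.1451 = 4.7465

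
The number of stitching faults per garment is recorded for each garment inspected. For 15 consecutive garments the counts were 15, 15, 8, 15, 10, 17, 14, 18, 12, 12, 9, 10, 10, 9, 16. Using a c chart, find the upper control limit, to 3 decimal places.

c̄ = (15 + 15 + 8 + 15 + 10 + 17 + 14 + 18 + 12 + 12 + 9 + 10 + 10 + 9 + 16) / 15 = 190 / 15 = 12.6667
UCL = c̄ + 3√c̄ = 12.6667 + 3 × √12.6667 = 12.6667 + 3 × 3.5590 = 23.3437

23.344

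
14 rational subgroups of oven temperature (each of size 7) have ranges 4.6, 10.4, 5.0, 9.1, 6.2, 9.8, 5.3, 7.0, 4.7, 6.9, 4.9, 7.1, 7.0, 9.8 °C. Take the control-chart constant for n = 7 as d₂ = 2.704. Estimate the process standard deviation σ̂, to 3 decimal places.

2.583

R̄ = (4.6 + 10.4 + 5.0 + 9.1 + 6.2 + 9.8 + 5.3 + 7.0 + 4.7 + 6.9 + 4.9 + 7.1 + 7.0 + 9.8) / 14 = 6.9857
σ̂ = R̄ / d₂ = 6.9857 / 2.704 = 2.5835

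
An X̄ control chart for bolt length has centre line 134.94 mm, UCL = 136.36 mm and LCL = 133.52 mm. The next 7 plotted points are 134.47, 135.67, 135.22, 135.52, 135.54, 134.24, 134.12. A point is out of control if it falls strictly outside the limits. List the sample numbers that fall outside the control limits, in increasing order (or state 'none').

none

All 7 points lie within [133.52, 136.36].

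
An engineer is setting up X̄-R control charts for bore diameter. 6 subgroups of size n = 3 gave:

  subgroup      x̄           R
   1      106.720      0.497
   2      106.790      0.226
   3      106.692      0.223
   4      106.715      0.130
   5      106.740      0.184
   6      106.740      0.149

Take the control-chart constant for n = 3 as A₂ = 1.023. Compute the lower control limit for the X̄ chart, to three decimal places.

106.493

X̄̄ = (106.720 + 106.790 + 106.692 + 106.715 + 106.740 + 106.740) / 6 = 640.3970 / 6 = 106.7328
R̄ = (0.497 + 0.226 + 0.223 + 0.130 + 0.184 + 0.149) / 6 = 1.4090 / 6 = 0.2348
LCL = X̄̄ − A₂·R̄ = 106.7328 − 1.023 × 0.2348 = 106.4926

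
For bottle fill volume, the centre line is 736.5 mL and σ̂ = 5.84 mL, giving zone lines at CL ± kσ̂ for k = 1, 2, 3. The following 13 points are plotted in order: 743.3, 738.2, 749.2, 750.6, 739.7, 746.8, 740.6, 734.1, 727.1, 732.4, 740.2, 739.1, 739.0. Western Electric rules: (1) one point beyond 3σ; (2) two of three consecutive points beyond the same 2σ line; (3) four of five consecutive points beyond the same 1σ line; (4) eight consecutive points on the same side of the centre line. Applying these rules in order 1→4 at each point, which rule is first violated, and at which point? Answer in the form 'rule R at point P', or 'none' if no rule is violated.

rule 2 at point 4

Zone of each point (C = within 1σ̂, B = 1σ̂–2σ̂, A = 2σ̂–3σ̂, * = beyond 3σ̂; sign = side of CL): 1:+B, 2:+C, 3:+A, 4:+A, 5:+C, 6:+B, 7:+C, 8:-C, 9:-B, 10:-C, 11:+C, 12:+C, 13:+C
Rule 2 (two of three consecutive points beyond the same 2σ limit) is satisfied at point 4.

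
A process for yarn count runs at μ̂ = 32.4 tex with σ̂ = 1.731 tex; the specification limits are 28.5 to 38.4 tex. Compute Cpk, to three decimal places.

0.751

Cpu = (USL − μ̂) / (3σ̂) = (38.4 − 32.4) / (3 × 1.731) = 1.1554; Cpl = (μ̂ − LSL) / (3σ̂) = (32.4 − 28.5) / (3 × 1.731) = 0.7510; Cpk = min(Cpu, Cpl) = 0.7510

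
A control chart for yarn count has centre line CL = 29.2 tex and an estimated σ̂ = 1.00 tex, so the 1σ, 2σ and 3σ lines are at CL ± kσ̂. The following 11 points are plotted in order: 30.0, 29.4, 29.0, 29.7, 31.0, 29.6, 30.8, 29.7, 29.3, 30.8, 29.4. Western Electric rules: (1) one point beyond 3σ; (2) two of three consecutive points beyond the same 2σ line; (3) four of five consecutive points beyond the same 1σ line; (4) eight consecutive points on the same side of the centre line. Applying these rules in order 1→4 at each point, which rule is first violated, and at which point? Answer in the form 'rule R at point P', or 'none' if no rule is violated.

rule 4 at point 11

Zone of each point (C = within 1σ̂, B = 1σ̂–2σ̂, A = 2σ̂–3σ̂, * = beyond 3σ̂; sign = side of CL): 1:+C, 2:+C, 3:-C, 4:+C, 5:+B, 6:+C, 7:+B, 8:+C, 9:+C, 10:+B, 11:+C
Rule 4 (eight consecutive points on the same side of the centre line) is satisfied at point 11.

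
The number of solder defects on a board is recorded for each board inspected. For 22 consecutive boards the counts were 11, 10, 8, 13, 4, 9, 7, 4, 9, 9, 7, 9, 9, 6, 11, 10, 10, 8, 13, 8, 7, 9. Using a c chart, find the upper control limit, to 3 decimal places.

c̄ = (11 + 10 + 8 + 13 + 4 + 9 + 7 + 4 + 9 + 9 + 7 + 9 + 9 + 6 + 11 + 10 + 10 + 8 + 13 + 8 + 7 + 9) / 22 = 191 / 22 = 8.6818
UCL = c̄ + 3√c̄ = 8.6818 + 3 × √8.6818 = 8.6818 + 3 × 2.9465 = 17.5213

17.521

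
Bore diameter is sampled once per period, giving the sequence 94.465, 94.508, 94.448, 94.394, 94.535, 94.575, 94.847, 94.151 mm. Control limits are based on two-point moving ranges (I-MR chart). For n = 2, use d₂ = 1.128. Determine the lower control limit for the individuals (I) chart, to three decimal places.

X̄ = (94.465 + 94.508 + 94.448 + 94.394 + 94.535 + 94.575 + 94.847 + 94.151) / 8 = 94.4904
Moving ranges: 0.043, 0.060, 0.054, 0.141, 0.040, 0.272, 0.696; M̄R̄ = 1.3060 / 7 = 0.1866
LCL = X̄ − 3·M̄R̄/d₂ = 94.4904 − 3 × 0.1866 / 1.128 = 93.9942

93.994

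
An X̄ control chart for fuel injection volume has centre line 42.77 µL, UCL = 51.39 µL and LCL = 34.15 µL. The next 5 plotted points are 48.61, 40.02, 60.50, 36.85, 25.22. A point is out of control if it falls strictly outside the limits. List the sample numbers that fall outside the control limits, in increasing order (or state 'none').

Compare each point to [34.15, 51.39]: sample 3 = 60.50 > UCL; sample 5 = 25.22 < LCL.

3, 5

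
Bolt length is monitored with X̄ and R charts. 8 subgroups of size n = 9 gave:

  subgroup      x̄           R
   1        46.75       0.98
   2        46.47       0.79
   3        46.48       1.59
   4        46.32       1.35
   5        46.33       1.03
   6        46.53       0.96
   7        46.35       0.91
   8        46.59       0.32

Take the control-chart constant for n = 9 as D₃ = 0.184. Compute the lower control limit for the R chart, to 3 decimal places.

0.182

R̄ = (0.98 + 0.79 + 1.59 + 1.35 + 1.03 + 0.96 + 0.91 + 0.32) / 8 = 7.9300 / 8 = 0.9913
LCL_R = D₃·R̄ = 0.184 × 0.9913 = 0.1824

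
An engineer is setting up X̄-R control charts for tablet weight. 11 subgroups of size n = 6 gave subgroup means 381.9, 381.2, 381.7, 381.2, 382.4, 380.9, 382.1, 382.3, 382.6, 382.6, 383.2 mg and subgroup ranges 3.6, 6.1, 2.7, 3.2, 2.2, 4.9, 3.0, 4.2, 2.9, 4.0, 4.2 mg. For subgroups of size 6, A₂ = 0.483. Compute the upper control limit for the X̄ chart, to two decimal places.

X̄̄ = (381.9 + 381.2 + 381.7 + 381.2 + 382.4 + 380.9 + 382.1 + 382.3 + 382.6 + 382.6 + 383.2) / 11 = 4202.1000 / 11 = 382.0091
R̄ = (3.6 + 6.1 + 2.7 + 3.2 + 2.2 + 4.9 + 3.0 + 4.2 + 2.9 + 4.0 + 4.2) / 11 = 41.0000 / 11 = 3.7273
UCL = X̄̄ + A₂·R̄ = 382.0091 + 0.483 × 3.7273 = 383.8094

383.81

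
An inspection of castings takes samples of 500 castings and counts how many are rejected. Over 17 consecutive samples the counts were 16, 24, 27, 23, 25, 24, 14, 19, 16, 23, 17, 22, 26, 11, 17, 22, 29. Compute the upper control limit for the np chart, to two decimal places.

34.30

p̄ = Σdᵢ / (k·n) = 355 / (17 × 500) = 0.04176
UCL = np̄ + 3·√(np̄(1−p̄)) = 20.8824 + 3 × √(20.8824×0.95824) = 20.8824 + 3 × 4.4733 = 34.3022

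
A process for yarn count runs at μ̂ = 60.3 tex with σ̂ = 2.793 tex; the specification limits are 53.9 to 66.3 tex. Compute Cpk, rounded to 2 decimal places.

Cpu = (USL − μ̂) / (3σ̂) = (66.3 − 60.3) / (3 × 2.793) = 0.7161; Cpl = (μ̂ − LSL) / (3σ̂) = (60.3 − 53.9) / (3 × 2.793) = 0.7638; Cpk = min(Cpu, Cpl) = 0.7161

0.72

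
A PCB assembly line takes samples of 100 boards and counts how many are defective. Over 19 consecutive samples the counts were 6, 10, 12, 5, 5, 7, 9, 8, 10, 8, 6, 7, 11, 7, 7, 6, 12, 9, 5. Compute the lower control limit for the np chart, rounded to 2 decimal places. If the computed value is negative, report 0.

p̄ = Σdᵢ / (k·n) = 150 / (19 × 100) = 0.07895
LCL = np̄ − 3·√(np̄(1−p̄)) = 7.8947 − 3 × 2.6966 = -0.1950 → 0 (negative, so LCL = 0)

0.00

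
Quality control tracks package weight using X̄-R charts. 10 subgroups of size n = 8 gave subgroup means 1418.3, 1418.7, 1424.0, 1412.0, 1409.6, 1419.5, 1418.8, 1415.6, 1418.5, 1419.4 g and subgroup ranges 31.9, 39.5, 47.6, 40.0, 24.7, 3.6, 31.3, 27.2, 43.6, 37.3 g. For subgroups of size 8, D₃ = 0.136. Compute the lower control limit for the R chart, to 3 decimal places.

4.443

R̄ = (31.9 + 39.5 + 47.6 + 40.0 + 24.7 + 3.6 + 31.3 + 27.2 + 43.6 + 37.3) / 10 = 326.7000 / 10 = 32.6700
LCL_R = D₃·R̄ = 0.136 × 32.6700 = 4.4431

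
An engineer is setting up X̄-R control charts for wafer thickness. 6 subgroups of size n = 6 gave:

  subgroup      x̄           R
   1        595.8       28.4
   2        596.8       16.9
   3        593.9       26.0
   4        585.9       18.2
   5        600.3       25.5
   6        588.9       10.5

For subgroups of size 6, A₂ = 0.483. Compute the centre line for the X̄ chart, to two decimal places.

X̄̄ = (595.8 + 596.8 + 593.9 + 585.9 + 600.3 + 588.9) / 6 = 3561.6000 / 6 = 593.6000
CL = X̄̄ = 593.6000

593.60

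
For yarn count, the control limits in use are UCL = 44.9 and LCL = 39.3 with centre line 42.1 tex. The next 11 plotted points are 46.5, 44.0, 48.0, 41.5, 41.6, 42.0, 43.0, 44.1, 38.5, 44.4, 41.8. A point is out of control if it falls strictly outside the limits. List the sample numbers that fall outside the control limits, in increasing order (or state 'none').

1, 3, 9

Compare each point to [39.3, 44.9]: sample 1 = 46.5 > UCL; sample 3 = 48.0 > UCL; sample 9 = 38.5 < LCL.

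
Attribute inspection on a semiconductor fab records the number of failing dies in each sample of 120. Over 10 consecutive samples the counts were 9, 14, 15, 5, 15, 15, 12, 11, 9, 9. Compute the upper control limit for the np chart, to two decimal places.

21.04

p̄ = Σdᵢ / (k·n) = 114 / (10 × 120) = 0.09500
UCL = np̄ + 3·√(np̄(1−p̄)) = 11.4000 + 3 × √(11.4000×0.90500) = 11.4000 + 3 × 3.2120 = 21.0360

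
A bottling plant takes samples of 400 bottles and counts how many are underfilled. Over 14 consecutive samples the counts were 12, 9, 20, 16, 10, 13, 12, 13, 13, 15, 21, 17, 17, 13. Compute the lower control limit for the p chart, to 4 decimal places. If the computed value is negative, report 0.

p̄ = Σdᵢ / (k·n) = 201 / (14 × 400) = 0.03589
LCL = p̄ − 3·√(p̄(1−p̄)/n) = 0.03589 − 3 × 0.00930 = 0.00799

0.0080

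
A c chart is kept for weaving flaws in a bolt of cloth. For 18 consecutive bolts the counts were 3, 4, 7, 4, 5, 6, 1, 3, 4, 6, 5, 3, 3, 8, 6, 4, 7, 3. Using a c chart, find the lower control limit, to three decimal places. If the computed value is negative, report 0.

c̄ = (3 + 4 + 7 + 4 + 5 + 6 + 1 + 3 + 4 + 6 + 5 + 3 + 3 + 8 + 6 + 4 + 7 + 3) / 18 = 82 / 18 = 4.5556
LCL = c̄ − 3√c̄ = 4.5556 − 3 × 2.1344 = -1.8476 → 0 (cannot be negative)

0.000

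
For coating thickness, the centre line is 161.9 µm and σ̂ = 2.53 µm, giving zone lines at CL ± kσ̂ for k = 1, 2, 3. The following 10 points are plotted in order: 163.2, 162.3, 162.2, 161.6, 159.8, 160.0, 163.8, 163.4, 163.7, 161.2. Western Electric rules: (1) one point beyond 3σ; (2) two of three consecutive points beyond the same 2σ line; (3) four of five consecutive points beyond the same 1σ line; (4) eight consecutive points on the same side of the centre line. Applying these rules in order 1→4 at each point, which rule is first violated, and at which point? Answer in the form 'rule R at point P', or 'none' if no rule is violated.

Zone of each point (C = within 1σ̂, B = 1σ̂–2σ̂, A = 2σ̂–3σ̂, * = beyond 3σ̂; sign = side of CL): 1:+C, 2:+C, 3:+C, 4:-C, 5:-C, 6:-C, 7:+C, 8:+C, 9:+C, 10:-C
No rule fires across all 10 points.

none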